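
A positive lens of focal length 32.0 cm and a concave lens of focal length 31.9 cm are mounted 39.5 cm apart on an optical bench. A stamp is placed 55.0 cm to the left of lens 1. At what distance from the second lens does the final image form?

231 cm

Lens 1: 1/d_i1 = 1/f₁ − 1/d_o1 = 1/(32.0) − 1/(55.0) = 0.01307, so d_i1 = 76.52 cm.
The intermediate image is 76.52 cm to the right of lens 1, which lies 37.02 cm to the right of lens 2 — a virtual object — so d_o2 = −37.02 cm.
Lens 2 is diverging, so f₂ = −31.9 cm.
Lens 2: 1/d_i2 = 1/f₂ − 1/d_o2 = 1/(-31.9) − 1/(-37.02) = -0.004336, so d_i2 = -231 cm.
The final image is virtual, 231 cm to the left of lens 2 (overall magnification ≈ 8.7).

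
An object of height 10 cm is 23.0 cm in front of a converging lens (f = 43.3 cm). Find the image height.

1/d_i = 1/f − 1/d_o = 1/(43.30) − 1/(23.0) = -0.02038, so d_i = -49.06 cm.
m = −d_i/d_o = +2.133.
|h_i| = |m|·h_o = 2.133 × 10 = 21.3 cm. The image is virtual, upright and enlarged, on the same side as the object.

21.3 cm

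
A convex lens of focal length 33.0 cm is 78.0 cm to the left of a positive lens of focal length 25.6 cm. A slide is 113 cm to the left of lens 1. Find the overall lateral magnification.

m = +1.82

Lens 1: 1/d_i1 = 1/(33.0) − 1/(113) = 0.02145, so d_i1 = 46.61 cm; m₁ = −d_i1/d_o1 = -0.4125.
d_o2 = 78.0 − (46.61) = 31.39 cm.
Lens 2: 1/d_i2 = 1/(25.6) − 1/(31.39) = 0.007205, so d_i2 = 138.8 cm; m₂ = −d_i2/d_o2 = -4.421.
m = m₁·m₂ = (-0.4125)(-4.421) = +1.82.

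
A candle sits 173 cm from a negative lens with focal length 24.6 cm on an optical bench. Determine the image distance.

21.5 cm

For a negative lens, f = -24.6 cm.
Lens equation: 1/v = 1/f − 1/u = 1/(-24.60) − 1/(173) = -0.04065 − 0.005780 = -0.04643, so v = -21.5 cm.
The image is virtual, upright and reduced, on the same side as the object.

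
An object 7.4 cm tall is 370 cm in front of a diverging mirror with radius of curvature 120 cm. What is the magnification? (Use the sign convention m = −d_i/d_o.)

m = +0.140

f = R/2 = 120/2 = 60.00 cm; for a diverging mirror, f = -60.00 cm.
1/d_i = 1/f − 1/d_o = 1/(-60.00) − 1/(370) = -0.01937, so d_i = -51.63 cm.
m = −d_i/d_o = −(-51.63)/(370) = +0.140.
The image is virtual, upright and reduced, behind the mirror.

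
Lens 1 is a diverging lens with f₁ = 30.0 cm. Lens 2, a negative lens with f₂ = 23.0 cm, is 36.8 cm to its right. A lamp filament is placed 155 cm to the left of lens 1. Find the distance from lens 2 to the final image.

16.8 cm

Lens 1 is diverging, so f₁ = −30.0 cm.
Lens 1: 1/d_i1 = 1/f₁ − 1/d_o1 = 1/(-30.0) − 1/(155) = -0.03978, so d_i1 = -25.14 cm.
The intermediate image is 25.14 cm to the left of lens 1 (virtual), which is 36.8 − (-25.14) = 61.94 cm to the left of lens 2, so d_o2 = +61.94 cm.
Lens 2 is diverging, so f₂ = −23.0 cm.
Lens 2: 1/d_i2 = 1/f₂ − 1/d_o2 = 1/(-23.0) − 1/(61.94) = -0.05962, so d_i2 = -16.8 cm.
The final image is virtual, 16.8 cm to the left of lens 2 (overall magnification ≈ 0.044).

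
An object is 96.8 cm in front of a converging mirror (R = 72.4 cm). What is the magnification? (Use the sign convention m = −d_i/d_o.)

f = R/2 = 72.4/2 = 36.20 cm.
1/d_i = 1/f − 1/d_o = 1/(36.20) − 1/(96.8) = 0.01729, so d_i = 57.82 cm.
m = −d_i/d_o = −(57.82)/(96.8) = -0.597.
The image is real, inverted and reduced, in front of the mirror.

m = -0.597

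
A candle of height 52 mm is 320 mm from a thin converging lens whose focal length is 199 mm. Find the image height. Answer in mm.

85.5 mm

1/d_i = 1/f − 1/d_o = 1/(199.0) − 1/(320) = 0.001900, so d_i = 526.3 mm.
m = −d_i/d_o = -1.645.
|h_i| = |m|·h_o = 1.645 × 52 = 85.5 mm. The image is real, inverted and enlarged, on the far side of the lens.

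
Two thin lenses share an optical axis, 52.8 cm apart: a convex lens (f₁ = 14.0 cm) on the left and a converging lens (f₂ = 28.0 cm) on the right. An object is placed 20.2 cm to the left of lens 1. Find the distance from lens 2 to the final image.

9.67 cm

Lens 1: 1/d_i1 = 1/f₁ − 1/d_o1 = 1/(14.0) − 1/(20.2) = 0.02192, so d_i1 = 45.61 cm.
The intermediate image is 45.61 cm to the right of lens 1, which is 52.8 − (45.61) = 7.190 cm to the left of lens 2, so d_o2 = +7.190 cm.
Lens 2: 1/d_i2 = 1/f₂ − 1/d_o2 = 1/(28.0) − 1/(7.190) = -0.1034, so d_i2 = -9.67 cm.
The final image is virtual, 9.67 cm to the left of lens 2 (overall magnification ≈ -3.0).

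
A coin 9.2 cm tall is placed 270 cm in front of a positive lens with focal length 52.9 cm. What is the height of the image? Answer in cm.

2.24 cm

1/d_i = 1/f − 1/d_o = 1/(52.90) − 1/(270) = 0.01520, so d_i = 65.79 cm.
m = −d_i/d_o = -0.2437.
|h_i| = |m|·h_o = 0.2437 × 9.2 = 2.24 cm. The image is real, inverted and reduced, on the far side of the lens.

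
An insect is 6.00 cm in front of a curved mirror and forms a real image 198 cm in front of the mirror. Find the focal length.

Real image ⇒ d_i = +198 cm.
1/f = 1/d_o + 1/d_i = 1/(6.00) + 1/(198) = 0.1717, so f = 5.82 cm.
Since f is positive, the curved mirror is concave.

f = 5.82 cm (concave)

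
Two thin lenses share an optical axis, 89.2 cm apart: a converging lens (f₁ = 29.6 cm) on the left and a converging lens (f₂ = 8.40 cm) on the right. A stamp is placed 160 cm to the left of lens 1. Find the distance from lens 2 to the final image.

Lens 1: 1/d_i1 = 1/f₁ − 1/d_o1 = 1/(29.6) − 1/(160) = 0.02753, so d_i1 = 36.32 cm.
The intermediate image is 36.32 cm to the right of lens 1, which is 89.2 − (36.32) = 52.88 cm to the left of lens 2, so d_o2 = +52.88 cm.
Lens 2: 1/d_i2 = 1/f₂ − 1/d_o2 = 1/(8.40) − 1/(52.88) = 0.1001, so d_i2 = 9.99 cm.
The final image is real, 9.99 cm to the right of lens 2 (overall magnification ≈ 0.043).

9.99 cm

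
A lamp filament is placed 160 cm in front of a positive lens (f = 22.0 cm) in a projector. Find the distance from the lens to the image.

Lens equation: 1/q = 1/f − 1/p = 1/(22.00) − 1/(160) = 0.04545 − 0.006250 = 0.03920, so q = 25.5 cm.
The image is real, inverted and reduced, on the far side of the lens.

25.5 cm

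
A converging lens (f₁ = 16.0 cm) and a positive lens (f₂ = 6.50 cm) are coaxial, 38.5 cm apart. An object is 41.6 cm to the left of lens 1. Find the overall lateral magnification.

Lens 1: 1/d_i1 = 1/(16.0) − 1/(41.6) = 0.03846, so d_i1 = 26.00 cm; m₁ = −d_i1/d_o1 = -0.6250.
d_o2 = 38.5 − (26.00) = 12.50 cm.
Lens 2: 1/d_i2 = 1/(6.50) − 1/(12.50) = 0.07385, so d_i2 = 13.54 cm; m₂ = −d_i2/d_o2 = -1.083.
m = m₁·m₂ = (-0.6250)(-1.083) = +0.677.

m = +0.677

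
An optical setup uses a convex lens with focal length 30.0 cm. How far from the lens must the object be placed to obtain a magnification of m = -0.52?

m = −d_i/d_o ⇒ d_i = −m·d_o.
1/f = 1/d_o + 1/d_i = 1/d_o − 1/(m·d_o) = (1 − 1/m)/d_o, so d_o = f(1 − 1/m) = (30.00)(1 − 1/(-0.52)) = 87.7 cm.

87.7 cm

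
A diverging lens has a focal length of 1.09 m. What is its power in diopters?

For a diverging lens, f = −1.09 m.
P = 1/f = 1/(-1.09 m) = -0.917 D.

P = -0.917 D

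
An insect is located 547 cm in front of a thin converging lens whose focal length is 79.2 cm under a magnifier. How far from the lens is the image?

92.6 cm

Thin-lens equation: 1/q = 1/f − 1/p = 1/(79.20) − 1/(547) = 0.01263 − 0.001828 = 0.01080, so q = 92.6 cm.
The image is real, inverted and reduced, on the far side of the lens.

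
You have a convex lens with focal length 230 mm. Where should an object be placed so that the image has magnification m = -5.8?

270 mm

m = −d_i/d_o ⇒ d_i = −m·d_o.
1/f = 1/d_o + 1/d_i = 1/d_o − 1/(m·d_o) = (1 − 1/m)/d_o, so d_o = f(1 − 1/m) = (230.0)(1 − 1/(-5.8)) = 270 mm.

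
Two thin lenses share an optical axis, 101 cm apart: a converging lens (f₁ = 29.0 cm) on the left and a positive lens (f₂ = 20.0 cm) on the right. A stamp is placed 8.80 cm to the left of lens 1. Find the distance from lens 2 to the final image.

24.3 cm

Lens 1: 1/d_i1 = 1/f₁ − 1/d_o1 = 1/(29.0) − 1/(8.80) = -0.07915, so d_i1 = -12.63 cm.
The intermediate image is 12.63 cm to the left of lens 1 (virtual), which is 101 − (-12.63) = 113.6 cm to the left of lens 2, so d_o2 = +113.6 cm.
Lens 2: 1/d_i2 = 1/f₂ − 1/d_o2 = 1/(20.0) − 1/(113.6) = 0.04120, so d_i2 = 24.3 cm.
The final image is real, 24.3 cm to the right of lens 2 (overall magnification ≈ -0.31).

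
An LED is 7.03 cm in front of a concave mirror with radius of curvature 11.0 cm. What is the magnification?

f = R/2 = 11.0/2 = 5.500 cm.
1/d_i = 1/f − 1/d_o = 1/(5.500) − 1/(7.03) = 0.03957, so d_i = 25.27 cm.
m = −d_i/d_o = −(25.27)/(7.03) = -3.59.
The image is real, inverted and enlarged, in front of the mirror.

m = -3.59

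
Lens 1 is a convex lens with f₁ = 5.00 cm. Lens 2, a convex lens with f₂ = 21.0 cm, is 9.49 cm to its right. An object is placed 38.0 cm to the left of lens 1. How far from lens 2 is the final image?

Lens 1: 1/d_i1 = 1/f₁ − 1/d_o1 = 1/(5.00) − 1/(38.0) = 0.1737, so d_i1 = 5.758 cm.
The intermediate image is 5.758 cm to the right of lens 1, which is 9.49 − (5.758) = 3.732 cm to the left of lens 2, so d_o2 = +3.732 cm.
Lens 2: 1/d_i2 = 1/f₂ − 1/d_o2 = 1/(21.0) − 1/(3.732) = -0.2203, so d_i2 = -4.54 cm.
The final image is virtual, 4.54 cm to the left of lens 2 (overall magnification ≈ -0.18).

4.54 cm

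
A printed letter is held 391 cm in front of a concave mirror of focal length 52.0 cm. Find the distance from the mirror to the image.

Mirror equation: 1/d_i = 1/f − 1/d_o = 1/(52.00) − 1/(391) = 0.01923 − 0.002558 = 0.01667, so d_i = 60.0 cm.
The image is real, inverted and reduced, in front of the mirror.

60.0 cm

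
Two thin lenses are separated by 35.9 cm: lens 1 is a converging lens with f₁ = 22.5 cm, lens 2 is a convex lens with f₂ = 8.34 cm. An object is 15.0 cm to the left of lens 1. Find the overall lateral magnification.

Lens 1: 1/d_i1 = 1/(22.5) − 1/(15.0) = -0.02222, so d_i1 = -45.00 cm; m₁ = −d_i1/d_o1 = +3.000.
d_o2 = 35.9 − (-45.00) = 80.90 cm.
Lens 2: 1/d_i2 = 1/(8.34) − 1/(80.90) = 0.1075, so d_i2 = 9.299 cm; m₂ = −d_i2/d_o2 = -0.1149.
m = m₁·m₂ = (+3.000)(-0.1149) = -0.345.

m = -0.345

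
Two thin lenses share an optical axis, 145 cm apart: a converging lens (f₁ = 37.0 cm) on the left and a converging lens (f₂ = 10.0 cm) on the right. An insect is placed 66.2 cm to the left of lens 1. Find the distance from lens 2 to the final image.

Lens 1: 1/d_i1 = 1/f₁ − 1/d_o1 = 1/(37.0) − 1/(66.2) = 0.01192, so d_i1 = 83.88 cm.
The intermediate image is 83.88 cm to the right of lens 1, which is 145 − (83.88) = 61.12 cm to the left of lens 2, so d_o2 = +61.12 cm.
Lens 2: 1/d_i2 = 1/f₂ − 1/d_o2 = 1/(10.0) − 1/(61.12) = 0.08364, so d_i2 = 12.0 cm.
The final image is real, 12.0 cm to the right of lens 2 (overall magnification ≈ 0.25).

12.0 cm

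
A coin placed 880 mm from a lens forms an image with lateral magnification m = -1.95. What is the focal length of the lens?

f = 582 mm (converging)

m = −d_i/d_o ⇒ d_i = −m·d_o = −(-1.95)·(880) = 1716 mm.
1/f = 1/d_o + 1/d_i = 1/(880) + 1/(1716) = 0.001719, so f = 582 mm.
Since f is positive, the lens is converging.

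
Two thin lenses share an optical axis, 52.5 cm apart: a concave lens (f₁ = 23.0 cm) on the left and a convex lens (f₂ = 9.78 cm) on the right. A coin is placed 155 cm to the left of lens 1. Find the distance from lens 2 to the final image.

11.3 cm

Lens 1 is diverging, so f₁ = −23.0 cm.
Lens 1: 1/d_i1 = 1/f₁ − 1/d_o1 = 1/(-23.0) − 1/(155) = -0.04993, so d_i1 = -20.03 cm.
The intermediate image is 20.03 cm to the left of lens 1 (virtual), which is 52.5 − (-20.03) = 72.53 cm to the left of lens 2, so d_o2 = +72.53 cm.
Lens 2: 1/d_i2 = 1/f₂ − 1/d_o2 = 1/(9.78) − 1/(72.53) = 0.08846, so d_i2 = 11.3 cm.
The final image is real, 11.3 cm to the right of lens 2 (overall magnification ≈ -0.020).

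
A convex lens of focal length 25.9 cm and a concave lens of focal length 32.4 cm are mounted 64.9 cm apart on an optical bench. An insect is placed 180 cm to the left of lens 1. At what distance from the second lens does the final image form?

Lens 1: 1/d_i1 = 1/f₁ − 1/d_o1 = 1/(25.9) − 1/(180) = 0.03305, so d_i1 = 30.25 cm.
The intermediate image is 30.25 cm to the right of lens 1, which is 64.9 − (30.25) = 34.65 cm to the left of lens 2, so d_o2 = +34.65 cm.
Lens 2 is diverging, so f₂ = −32.4 cm.
Lens 2: 1/d_i2 = 1/f₂ − 1/d_o2 = 1/(-32.4) − 1/(34.65) = -0.05972, so d_i2 = -16.7 cm.
The final image is virtual, 16.7 cm to the left of lens 2 (overall magnification ≈ -0.081).

16.7 cm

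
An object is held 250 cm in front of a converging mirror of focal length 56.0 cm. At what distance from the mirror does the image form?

72.2 cm

Mirror equation: 1/s_i = 1/f − 1/s_o = 1/(56.00) − 1/(250) = 0.01786 − 0.004000 = 0.01386, so s_i = 72.2 cm.
The image is real, inverted and reduced, in front of the mirror.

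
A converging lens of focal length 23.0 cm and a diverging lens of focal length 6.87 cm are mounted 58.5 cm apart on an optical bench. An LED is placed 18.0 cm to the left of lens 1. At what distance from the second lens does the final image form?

Lens 1: 1/d_i1 = 1/f₁ − 1/d_o1 = 1/(23.0) − 1/(18.0) = -0.01208, so d_i1 = -82.80 cm.
The intermediate image is 82.80 cm to the left of lens 1 (virtual), which is 58.5 − (-82.80) = 141.3 cm to the left of lens 2, so d_o2 = +141.3 cm.
Lens 2 is diverging, so f₂ = −6.87 cm.
Lens 2: 1/d_i2 = 1/f₂ − 1/d_o2 = 1/(-6.87) − 1/(141.3) = -0.1526, so d_i2 = -6.55 cm.
The final image is virtual, 6.55 cm to the left of lens 2 (overall magnification ≈ 0.21).

6.55 cm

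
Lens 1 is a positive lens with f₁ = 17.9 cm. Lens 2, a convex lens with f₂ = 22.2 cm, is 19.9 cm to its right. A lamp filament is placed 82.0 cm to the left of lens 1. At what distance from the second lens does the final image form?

Lens 1: 1/d_i1 = 1/f₁ − 1/d_o1 = 1/(17.9) − 1/(82.0) = 0.04367, so d_i1 = 22.90 cm.
The intermediate image is 22.90 cm to the right of lens 1, which lies 3.000 cm to the right of lens 2 — a virtual object — so d_o2 = −3.000 cm.
Lens 2: 1/d_i2 = 1/f₂ − 1/d_o2 = 1/(22.2) − 1/(-3.000) = 0.3784, so d_i2 = 2.64 cm.
The final image is real, 2.64 cm to the right of lens 2 (overall magnification ≈ -0.25).

2.64 cm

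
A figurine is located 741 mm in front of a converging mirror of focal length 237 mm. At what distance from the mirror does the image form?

Mirror equation: 1/v = 1/f − 1/u = 1/(237.0) − 1/(741) = 0.004219 − 0.001350 = 0.002870, so v = 348 mm.
The image is real, inverted and reduced, in front of the mirror.

348 mm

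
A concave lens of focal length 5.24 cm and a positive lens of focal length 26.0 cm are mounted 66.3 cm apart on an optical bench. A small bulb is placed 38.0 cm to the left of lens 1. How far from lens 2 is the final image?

Lens 1 is diverging, so f₁ = −5.24 cm.
Lens 1: 1/d_i1 = 1/f₁ − 1/d_o1 = 1/(-5.24) − 1/(38.0) = -0.2172, so d_i1 = -4.605 cm.
The intermediate image is 4.605 cm to the left of lens 1 (virtual), which is 66.3 − (-4.605) = 70.91 cm to the left of lens 2, so d_o2 = +70.91 cm.
Lens 2: 1/d_i2 = 1/f₂ − 1/d_o2 = 1/(26.0) − 1/(70.91) = 0.02436, so d_i2 = 41.1 cm.
The final image is real, 41.1 cm to the right of lens 2 (overall magnification ≈ -0.070).

41.1 cm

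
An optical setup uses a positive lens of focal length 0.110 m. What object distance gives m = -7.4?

m = −d_i/d_o ⇒ d_i = −m·d_o.
1/f = 1/d_o + 1/d_i = 1/d_o − 1/(m·d_o) = (1 − 1/m)/d_o, so d_o = f(1 − 1/m) = (0.1100)(1 − 1/(-7.4)) = 0.125 m.

0.125 m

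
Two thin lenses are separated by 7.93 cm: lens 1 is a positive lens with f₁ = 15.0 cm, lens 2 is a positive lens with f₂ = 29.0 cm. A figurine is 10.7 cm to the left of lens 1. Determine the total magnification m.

m = -6.22

Lens 1: 1/d_i1 = 1/(15.0) − 1/(10.7) = -0.02679, so d_i1 = -37.33 cm; m₁ = −d_i1/d_o1 = +3.489.
d_o2 = 7.93 − (-37.33) = 45.26 cm.
Lens 2: 1/d_i2 = 1/(29.0) − 1/(45.26) = 0.01239, so d_i2 = 80.72 cm; m₂ = −d_i2/d_o2 = -1.784.
m = m₁·m₂ = (+3.489)(-1.784) = -6.22.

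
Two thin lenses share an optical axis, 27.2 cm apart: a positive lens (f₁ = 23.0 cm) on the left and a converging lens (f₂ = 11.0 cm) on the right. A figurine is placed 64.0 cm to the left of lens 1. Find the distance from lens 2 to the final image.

4.86 cm

Lens 1: 1/d_i1 = 1/f₁ − 1/d_o1 = 1/(23.0) − 1/(64.0) = 0.02785, so d_i1 = 35.90 cm.
The intermediate image is 35.90 cm to the right of lens 1, which lies 8.700 cm to the right of lens 2 — a virtual object — so d_o2 = −8.700 cm.
Lens 2: 1/d_i2 = 1/f₂ − 1/d_o2 = 1/(11.0) − 1/(-8.700) = 0.2059, so d_i2 = 4.86 cm.
The final image is real, 4.86 cm to the right of lens 2 (overall magnification ≈ -0.31).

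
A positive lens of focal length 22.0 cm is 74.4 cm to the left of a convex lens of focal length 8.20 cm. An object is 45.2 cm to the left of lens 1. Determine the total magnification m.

Lens 1: 1/d_i1 = 1/(22.0) − 1/(45.2) = 0.02333, so d_i1 = 42.86 cm; m₁ = −d_i1/d_o1 = -0.9482.
d_o2 = 74.4 − (42.86) = 31.54 cm.
Lens 2: 1/d_i2 = 1/(8.20) − 1/(31.54) = 0.09025, so d_i2 = 11.08 cm; m₂ = −d_i2/d_o2 = -0.3513.
m = m₁·m₂ = (-0.9482)(-0.3513) = +0.333.

m = +0.333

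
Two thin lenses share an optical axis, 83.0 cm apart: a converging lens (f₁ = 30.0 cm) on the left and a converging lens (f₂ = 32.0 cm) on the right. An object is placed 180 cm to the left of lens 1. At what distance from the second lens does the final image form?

Lens 1: 1/d_i1 = 1/f₁ − 1/d_o1 = 1/(30.0) − 1/(180) = 0.02778, so d_i1 = 36.00 cm.
The intermediate image is 36.00 cm to the right of lens 1, which is 83.0 − (36.00) = 47.00 cm to the left of lens 2, so d_o2 = +47.00 cm.
Lens 2: 1/d_i2 = 1/f₂ − 1/d_o2 = 1/(32.0) − 1/(47.00) = 0.009973, so d_i2 = 100 cm.
The final image is real, 100 cm to the right of lens 2 (overall magnification ≈ 0.43).

100 cm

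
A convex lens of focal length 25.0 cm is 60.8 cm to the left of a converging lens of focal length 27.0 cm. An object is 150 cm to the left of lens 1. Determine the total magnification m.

Lens 1: 1/d_i1 = 1/(25.0) − 1/(150) = 0.03333, so d_i1 = 30.00 cm; m₁ = −d_i1/d_o1 = -0.2000.
d_o2 = 60.8 − (30.00) = 30.80 cm.
Lens 2: 1/d_i2 = 1/(27.0) − 1/(30.80) = 0.004570, so d_i2 = 218.8 cm; m₂ = −d_i2/d_o2 = -7.105.
m = m₁·m₂ = (-0.2000)(-7.105) = +1.42.

m = +1.42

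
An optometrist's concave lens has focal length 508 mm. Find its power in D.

P = -1.97 D

For a concave lens, f = −508 mm.
f = -50.8 cm = -0.508 m.
P = 1/f = 1/(-0.508 m) = -1.97 D.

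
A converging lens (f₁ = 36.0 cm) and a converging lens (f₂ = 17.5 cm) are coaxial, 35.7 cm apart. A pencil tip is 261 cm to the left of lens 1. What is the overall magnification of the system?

m = -0.119

Lens 1: 1/d_i1 = 1/(36.0) − 1/(261) = 0.02395, so d_i1 = 41.76 cm; m₁ = −d_i1/d_o1 = -0.1600.
d_o2 = 35.7 − (41.76) = -6.060 cm (virtual object).
Lens 2: 1/d_i2 = 1/(17.5) − 1/(-6.060) = 0.2222, so d_i2 = 4.501 cm; m₂ = −d_i2/d_o2 = +0.7428.
m = m₁·m₂ = (-0.1600)(+0.7428) = -0.119.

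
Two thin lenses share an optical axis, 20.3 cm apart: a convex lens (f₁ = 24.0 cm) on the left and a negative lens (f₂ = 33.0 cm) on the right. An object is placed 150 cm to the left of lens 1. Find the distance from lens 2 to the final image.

Lens 1: 1/d_i1 = 1/f₁ − 1/d_o1 = 1/(24.0) − 1/(150) = 0.03500, so d_i1 = 28.57 cm.
The intermediate image is 28.57 cm to the right of lens 1, which lies 8.270 cm to the right of lens 2 — a virtual object — so d_o2 = −8.270 cm.
Lens 2 is diverging, so f₂ = −33.0 cm.
Lens 2: 1/d_i2 = 1/f₂ − 1/d_o2 = 1/(-33.0) − 1/(-8.270) = 0.09062, so d_i2 = 11.0 cm.
The final image is real, 11.0 cm to the right of lens 2 (overall magnification ≈ -0.25).

11.0 cm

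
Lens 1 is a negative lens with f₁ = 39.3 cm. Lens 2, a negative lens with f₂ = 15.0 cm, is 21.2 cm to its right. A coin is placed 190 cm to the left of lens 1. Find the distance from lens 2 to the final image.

Lens 1 is diverging, so f₁ = −39.3 cm.
Lens 1: 1/d_i1 = 1/f₁ − 1/d_o1 = 1/(-39.3) − 1/(190) = -0.03071, so d_i1 = -32.56 cm.
The intermediate image is 32.56 cm to the left of lens 1 (virtual), which is 21.2 − (-32.56) = 53.76 cm to the left of lens 2, so d_o2 = +53.76 cm.
Lens 2 is diverging, so f₂ = −15.0 cm.
Lens 2: 1/d_i2 = 1/f₂ − 1/d_o2 = 1/(-15.0) − 1/(53.76) = -0.08527, so d_i2 = -11.7 cm.
The final image is virtual, 11.7 cm to the left of lens 2 (overall magnification ≈ 0.037).

11.7 cm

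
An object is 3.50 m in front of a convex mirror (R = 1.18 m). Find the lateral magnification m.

f = R/2 = 1.18/2 = 0.5900 m; for a convex mirror, f = -0.5900 m.
1/d_i = 1/f − 1/d_o = 1/(-0.5900) − 1/(3.50) = -1.981, so d_i = -0.5049 m.
m = −d_i/d_o = −(-0.5049)/(3.50) = +0.144.
The image is virtual, upright and reduced, behind the mirror.

m = +0.144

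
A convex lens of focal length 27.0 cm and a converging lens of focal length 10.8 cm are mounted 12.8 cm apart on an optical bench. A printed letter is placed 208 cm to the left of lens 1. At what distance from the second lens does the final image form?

6.78 cm

Lens 1: 1/d_i1 = 1/f₁ − 1/d_o1 = 1/(27.0) − 1/(208) = 0.03223, so d_i1 = 31.03 cm.
The intermediate image is 31.03 cm to the right of lens 1, which lies 18.23 cm to the right of lens 2 — a virtual object — so d_o2 = −18.23 cm.
Lens 2: 1/d_i2 = 1/f₂ − 1/d_o2 = 1/(10.8) − 1/(-18.23) = 0.1474, so d_i2 = 6.78 cm.
The final image is real, 6.78 cm to the right of lens 2 (overall magnification ≈ -0.056).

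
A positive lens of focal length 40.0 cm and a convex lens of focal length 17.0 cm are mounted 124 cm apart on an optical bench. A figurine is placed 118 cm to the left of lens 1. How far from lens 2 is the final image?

23.2 cm

Lens 1: 1/d_i1 = 1/f₁ − 1/d_o1 = 1/(40.0) − 1/(118) = 0.01653, so d_i1 = 60.51 cm.
The intermediate image is 60.51 cm to the right of lens 1, which is 124 − (60.51) = 63.49 cm to the left of lens 2, so d_o2 = +63.49 cm.
Lens 2: 1/d_i2 = 1/f₂ − 1/d_o2 = 1/(17.0) − 1/(63.49) = 0.04307, so d_i2 = 23.2 cm.
The final image is real, 23.2 cm to the right of lens 2 (overall magnification ≈ 0.19).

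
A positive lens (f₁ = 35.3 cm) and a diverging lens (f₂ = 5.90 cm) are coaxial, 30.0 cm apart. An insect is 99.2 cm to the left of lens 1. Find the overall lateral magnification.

Lens 1: 1/d_i1 = 1/(35.3) − 1/(99.2) = 0.01825, so d_i1 = 54.80 cm; m₁ = −d_i1/d_o1 = -0.5524.
d_o2 = 30.0 − (54.80) = -24.80 cm (virtual object).
f₂ = −5.90 cm (diverging).
Lens 2: 1/d_i2 = 1/(-5.90) − 1/(-24.80) = -0.1292, so d_i2 = -7.742 cm; m₂ = −d_i2/d_o2 = -0.3122.
m = m₁·m₂ = (-0.5524)(-0.3122) = +0.172.

m = +0.172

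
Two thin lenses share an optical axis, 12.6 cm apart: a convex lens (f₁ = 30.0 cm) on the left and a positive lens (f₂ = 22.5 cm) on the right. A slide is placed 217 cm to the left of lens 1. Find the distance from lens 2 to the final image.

11.2 cm

Lens 1: 1/d_i1 = 1/f₁ − 1/d_o1 = 1/(30.0) − 1/(217) = 0.02873, so d_i1 = 34.81 cm.
The intermediate image is 34.81 cm to the right of lens 1, which lies 22.21 cm to the right of lens 2 — a virtual object — so d_o2 = −22.21 cm.
Lens 2: 1/d_i2 = 1/f₂ − 1/d_o2 = 1/(22.5) − 1/(-22.21) = 0.08947, so d_i2 = 11.2 cm.
The final image is real, 11.2 cm to the right of lens 2 (overall magnification ≈ -0.081).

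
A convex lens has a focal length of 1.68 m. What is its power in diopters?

P = 1/f = 1/(1.68 m) = +0.595 D.

P = +0.595 D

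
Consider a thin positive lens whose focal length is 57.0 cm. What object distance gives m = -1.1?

m = −d_i/d_o ⇒ d_i = −m·d_o.
1/f = 1/d_o + 1/d_i = 1/d_o − 1/(m·d_o) = (1 − 1/m)/d_o, so d_o = f(1 − 1/m) = (57.00)(1 − 1/(-1.1)) = 109 cm.

109 cm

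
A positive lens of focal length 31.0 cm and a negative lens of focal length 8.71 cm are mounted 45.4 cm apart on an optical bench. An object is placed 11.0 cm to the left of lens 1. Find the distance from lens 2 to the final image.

Lens 1: 1/d_i1 = 1/f₁ − 1/d_o1 = 1/(31.0) − 1/(11.0) = -0.05865, so d_i1 = -17.05 cm.
The intermediate image is 17.05 cm to the left of lens 1 (virtual), which is 45.4 − (-17.05) = 62.45 cm to the left of lens 2, so d_o2 = +62.45 cm.
Lens 2 is diverging, so f₂ = −8.71 cm.
Lens 2: 1/d_i2 = 1/f₂ − 1/d_o2 = 1/(-8.71) − 1/(62.45) = -0.1308, so d_i2 = -7.64 cm.
The final image is virtual, 7.64 cm to the left of lens 2 (overall magnification ≈ 0.19).

7.64 cm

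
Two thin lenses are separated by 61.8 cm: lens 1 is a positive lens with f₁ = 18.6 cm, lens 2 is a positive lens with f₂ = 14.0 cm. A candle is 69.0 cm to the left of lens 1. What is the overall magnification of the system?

Lens 1: 1/d_i1 = 1/(18.6) − 1/(69.0) = 0.03927, so d_i1 = 25.46 cm; m₁ = −d_i1/d_o1 = -0.3690.
d_o2 = 61.8 − (25.46) = 36.34 cm.
Lens 2: 1/d_i2 = 1/(14.0) − 1/(36.34) = 0.04391, so d_i2 = 22.77 cm; m₂ = −d_i2/d_o2 = -0.6267.
m = m₁·m₂ = (-0.3690)(-0.6267) = +0.231.

m = +0.231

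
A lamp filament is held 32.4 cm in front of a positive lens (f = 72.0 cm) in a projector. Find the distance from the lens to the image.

Lens equation: 1/v = 1/f − 1/u = 1/(72.00) − 1/(32.4) = 0.01389 − 0.03086 = -0.01698, so v = -58.9 cm.
The image is virtual, upright and enlarged, on the same side as the object.

58.9 cm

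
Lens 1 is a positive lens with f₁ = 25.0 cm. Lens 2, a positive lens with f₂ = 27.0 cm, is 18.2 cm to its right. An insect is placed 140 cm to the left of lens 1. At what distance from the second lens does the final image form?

8.42 cm

Lens 1: 1/d_i1 = 1/f₁ − 1/d_o1 = 1/(25.0) − 1/(140) = 0.03286, so d_i1 = 30.43 cm.
The intermediate image is 30.43 cm to the right of lens 1, which lies 12.23 cm to the right of lens 2 — a virtual object — so d_o2 = −12.23 cm.
Lens 2: 1/d_i2 = 1/f₂ − 1/d_o2 = 1/(27.0) − 1/(-12.23) = 0.1188, so d_i2 = 8.42 cm.
The final image is real, 8.42 cm to the right of lens 2 (overall magnification ≈ -0.15).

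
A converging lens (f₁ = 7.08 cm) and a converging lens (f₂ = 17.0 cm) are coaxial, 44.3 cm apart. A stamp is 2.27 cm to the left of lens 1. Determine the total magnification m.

m = -0.817

Lens 1: 1/d_i1 = 1/(7.08) − 1/(2.27) = -0.2993, so d_i1 = -3.341 cm; m₁ = −d_i1/d_o1 = +1.472.
d_o2 = 44.3 − (-3.341) = 47.64 cm.
Lens 2: 1/d_i2 = 1/(17.0) − 1/(47.64) = 0.03783, so d_i2 = 26.43 cm; m₂ = −d_i2/d_o2 = -0.5548.
m = m₁·m₂ = (+1.472)(-0.5548) = -0.817.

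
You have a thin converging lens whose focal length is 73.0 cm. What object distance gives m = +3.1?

m = −d_i/d_o ⇒ d_i = −m·d_o.
1/f = 1/d_o + 1/d_i = 1/d_o − 1/(m·d_o) = (1 − 1/m)/d_o, so d_o = f(1 − 1/m) = (73.00)(1 − 1/(+3.1)) = 49.5 cm.

49.5 cm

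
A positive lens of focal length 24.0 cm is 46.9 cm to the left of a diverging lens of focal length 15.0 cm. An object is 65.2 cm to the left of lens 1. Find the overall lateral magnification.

Lens 1: 1/d_i1 = 1/(24.0) − 1/(65.2) = 0.02633, so d_i1 = 37.98 cm; m₁ = −d_i1/d_o1 = -0.5825.
d_o2 = 46.9 − (37.98) = 8.920 cm.
f₂ = −15.0 cm (diverging).
Lens 2: 1/d_i2 = 1/(-15.0) − 1/(8.920) = -0.1788, so d_i2 = -5.594 cm; m₂ = −d_i2/d_o2 = +0.6271.
m = m₁·m₂ = (-0.5825)(+0.6271) = -0.365.

m = -0.365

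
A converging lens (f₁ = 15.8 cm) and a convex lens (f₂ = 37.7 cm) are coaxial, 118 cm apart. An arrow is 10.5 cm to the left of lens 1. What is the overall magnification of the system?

Lens 1: 1/d_i1 = 1/(15.8) − 1/(10.5) = -0.03195, so d_i1 = -31.30 cm; m₁ = −d_i1/d_o1 = +2.981.
d_o2 = 118 − (-31.30) = 149.3 cm.
Lens 2: 1/d_i2 = 1/(37.7) − 1/(149.3) = 0.01983, so d_i2 = 50.44 cm; m₂ = −d_i2/d_o2 = -0.3378.
m = m₁·m₂ = (+2.981)(-0.3378) = -1.01.

m = -1.01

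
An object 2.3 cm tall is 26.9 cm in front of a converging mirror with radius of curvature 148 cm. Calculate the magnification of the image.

f = R/2 = 148/2 = 74.00 cm.
1/d_i = 1/f − 1/d_o = 1/(74.00) − 1/(26.9) = -0.02366, so d_i = -42.26 cm.
m = −d_i/d_o = −(-42.26)/(26.9) = +1.57.
The image is virtual, upright and enlarged, behind the mirror.

m = +1.57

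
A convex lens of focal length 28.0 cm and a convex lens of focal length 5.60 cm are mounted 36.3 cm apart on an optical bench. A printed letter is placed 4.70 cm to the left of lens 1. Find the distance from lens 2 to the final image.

Lens 1: 1/d_i1 = 1/f₁ − 1/d_o1 = 1/(28.0) − 1/(4.70) = -0.1771, so d_i1 = -5.648 cm.
The intermediate image is 5.648 cm to the left of lens 1 (virtual), which is 36.3 − (-5.648) = 41.95 cm to the left of lens 2, so d_o2 = +41.95 cm.
Lens 2: 1/d_i2 = 1/f₂ − 1/d_o2 = 1/(5.60) − 1/(41.95) = 0.1547, so d_i2 = 6.46 cm.
The final image is real, 6.46 cm to the right of lens 2 (overall magnification ≈ -0.19).

6.46 cm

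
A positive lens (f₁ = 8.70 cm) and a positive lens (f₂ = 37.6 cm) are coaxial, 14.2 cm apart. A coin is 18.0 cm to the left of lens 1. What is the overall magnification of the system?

Lens 1: 1/d_i1 = 1/(8.70) − 1/(18.0) = 0.05939, so d_i1 = 16.84 cm; m₁ = −d_i1/d_o1 = -0.9356.
d_o2 = 14.2 − (16.84) = -2.640 cm (virtual object).
Lens 2: 1/d_i2 = 1/(37.6) − 1/(-2.640) = 0.4054, so d_i2 = 2.467 cm; m₂ = −d_i2/d_o2 = +0.9344.
m = m₁·m₂ = (-0.9356)(+0.9344) = -0.874.

m = -0.874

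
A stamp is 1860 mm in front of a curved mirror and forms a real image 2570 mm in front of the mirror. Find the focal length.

f = 1080 mm (concave)

Real image ⇒ d_i = +2570 mm.
1/f = 1/d_o + 1/d_i = 1/(1860) + 1/(2570) = 0.0009267, so f = 1080 mm.
Since f is positive, the curved mirror is concave.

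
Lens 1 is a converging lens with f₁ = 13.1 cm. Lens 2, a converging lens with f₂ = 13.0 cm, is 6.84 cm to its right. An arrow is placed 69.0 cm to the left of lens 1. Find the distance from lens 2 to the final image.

Lens 1: 1/d_i1 = 1/f₁ − 1/d_o1 = 1/(13.1) − 1/(69.0) = 0.06184, so d_i1 = 16.17 cm.
The intermediate image is 16.17 cm to the right of lens 1, which lies 9.330 cm to the right of lens 2 — a virtual object — so d_o2 = −9.330 cm.
Lens 2: 1/d_i2 = 1/f₂ − 1/d_o2 = 1/(13.0) − 1/(-9.330) = 0.1841, so d_i2 = 5.43 cm.
The final image is real, 5.43 cm to the right of lens 2 (overall magnification ≈ -0.14).

5.43 cm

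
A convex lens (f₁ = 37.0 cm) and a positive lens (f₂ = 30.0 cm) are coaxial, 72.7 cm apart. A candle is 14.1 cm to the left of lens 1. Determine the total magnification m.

Lens 1: 1/d_i1 = 1/(37.0) − 1/(14.1) = -0.04389, so d_i1 = -22.78 cm; m₁ = −d_i1/d_o1 = +1.616.
d_o2 = 72.7 − (-22.78) = 95.48 cm.
Lens 2: 1/d_i2 = 1/(30.0) − 1/(95.48) = 0.02286, so d_i2 = 43.74 cm; m₂ = −d_i2/d_o2 = -0.4582.
m = m₁·m₂ = (+1.616)(-0.4582) = -0.740.

m = -0.740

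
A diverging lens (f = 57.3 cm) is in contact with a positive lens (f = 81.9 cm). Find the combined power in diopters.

P = -0.524 D

P₁ = 1/f₁ = 1/(-0.573 m) = -1.745 D; P₂ = 1/f₂ = 1/(0.819 m) = +1.221 D.
For thin lenses in contact, P = P₁ + P₂ = (-1.745) + (+1.221) = -0.524 D.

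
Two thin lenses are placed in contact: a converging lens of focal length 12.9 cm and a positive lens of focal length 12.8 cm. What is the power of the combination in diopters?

P = +15.6 D

P₁ = 1/f₁ = 1/(0.129 m) = +7.752 D; P₂ = 1/f₂ = 1/(0.128 m) = +7.812 D.
For thin lenses in contact, P = P₁ + P₂ = (+7.752) + (+7.812) = +15.6 D.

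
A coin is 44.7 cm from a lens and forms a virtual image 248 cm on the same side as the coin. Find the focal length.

f = 54.5 cm (converging)

Virtual image ⇒ d_i = −248 cm.
1/f = 1/d_o + 1/d_i = 1/(44.7) + 1/(-248) = 0.01834, so f = 54.5 cm.
Since f is positive, the lens is converging.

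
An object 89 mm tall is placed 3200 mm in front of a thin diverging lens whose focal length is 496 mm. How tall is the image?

For a diverging lens, f = -496 mm.
1/d_i = 1/f − 1/d_o = 1/(-496.0) − 1/(3200) = -0.002329, so d_i = -429.4 mm.
m = −d_i/d_o = +0.1342.
|h_i| = |m|·h_o = 0.1342 × 89 = 11.9 mm. The image is virtual, upright and reduced, on the same side as the object.

11.9 mm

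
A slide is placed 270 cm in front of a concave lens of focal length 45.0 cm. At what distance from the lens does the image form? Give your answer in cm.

For a concave lens, f = -45.0 cm.
Lens equation: 1/v = 1/f − 1/u = 1/(-45.00) − 1/(270) = -0.02222 − 0.003704 = -0.02593, so v = -38.6 cm.
The image is virtual, upright and reduced, on the same side as the object.

38.6 cm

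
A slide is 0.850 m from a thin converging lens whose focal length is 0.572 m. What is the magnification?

m = -2.06

1/d_i = 1/f − 1/d_o = 1/(0.5720) − 1/(0.850) = 0.5718, so d_i = 1.749 m.
m = −d_i/d_o = −(1.749)/(0.850) = -2.06.
The image is real, inverted and enlarged, on the far side of the lens.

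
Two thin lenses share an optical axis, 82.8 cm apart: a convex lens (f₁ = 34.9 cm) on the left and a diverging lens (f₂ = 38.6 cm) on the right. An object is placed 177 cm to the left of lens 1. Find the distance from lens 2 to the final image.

19.5 cm

Lens 1: 1/d_i1 = 1/f₁ − 1/d_o1 = 1/(34.9) − 1/(177) = 0.02300, so d_i1 = 43.47 cm.
The intermediate image is 43.47 cm to the right of lens 1, which is 82.8 − (43.47) = 39.33 cm to the left of lens 2, so d_o2 = +39.33 cm.
Lens 2 is diverging, so f₂ = −38.6 cm.
Lens 2: 1/d_i2 = 1/f₂ − 1/d_o2 = 1/(-38.6) − 1/(39.33) = -0.05133, so d_i2 = -19.5 cm.
The final image is virtual, 19.5 cm to the left of lens 2 (overall magnification ≈ -0.12).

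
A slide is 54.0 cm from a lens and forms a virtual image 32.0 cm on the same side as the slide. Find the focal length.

f = -78.5 cm (diverging)

Virtual image ⇒ d_i = −32.0 cm.
1/f = 1/d_o + 1/d_i = 1/(54.0) + 1/(-32.0) = -0.01273, so f = -78.5 cm.
Since f is negative, the lens is diverging.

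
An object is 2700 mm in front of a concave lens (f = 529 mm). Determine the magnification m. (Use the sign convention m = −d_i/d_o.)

m = +0.164

For a concave lens, f = -529 mm.
1/d_i = 1/f − 1/d_o = 1/(-529.0) − 1/(2700) = -0.002261, so d_i = -442.3 mm.
m = −d_i/d_o = −(-442.3)/(2700) = +0.164.
The image is virtual, upright and reduced, on the same side as the object.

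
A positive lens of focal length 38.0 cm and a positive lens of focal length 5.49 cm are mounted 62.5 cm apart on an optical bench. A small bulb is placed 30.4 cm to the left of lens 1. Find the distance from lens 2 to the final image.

5.63 cm

Lens 1: 1/d_i1 = 1/f₁ − 1/d_o1 = 1/(38.0) − 1/(30.4) = -0.006579, so d_i1 = -152.0 cm.
The intermediate image is 152.0 cm to the left of lens 1 (virtual), which is 62.5 − (-152.0) = 214.5 cm to the left of lens 2, so d_o2 = +214.5 cm.
Lens 2: 1/d_i2 = 1/f₂ − 1/d_o2 = 1/(5.49) − 1/(214.5) = 0.1775, so d_i2 = 5.63 cm.
The final image is real, 5.63 cm to the right of lens 2 (overall magnification ≈ -0.13).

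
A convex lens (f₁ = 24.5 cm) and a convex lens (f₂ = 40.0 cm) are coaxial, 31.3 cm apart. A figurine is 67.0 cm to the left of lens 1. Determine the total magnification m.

Lens 1: 1/d_i1 = 1/(24.5) − 1/(67.0) = 0.02589, so d_i1 = 38.62 cm; m₁ = −d_i1/d_o1 = -0.5764.
d_o2 = 31.3 − (38.62) = -7.320 cm (virtual object).
Lens 2: 1/d_i2 = 1/(40.0) − 1/(-7.320) = 0.1616, so d_i2 = 6.188 cm; m₂ = −d_i2/d_o2 = +0.8453.
m = m₁·m₂ = (-0.5764)(+0.8453) = -0.487.

m = -0.487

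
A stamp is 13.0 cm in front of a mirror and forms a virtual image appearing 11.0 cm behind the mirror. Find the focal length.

f = -71.5 cm (convex)

Virtual image ⇒ d_i = −11.0 cm.
1/f = 1/d_o + 1/d_i = 1/(13.0) + 1/(-11.0) = -0.01399, so f = -71.5 cm.
Since f is negative, the mirror is convex.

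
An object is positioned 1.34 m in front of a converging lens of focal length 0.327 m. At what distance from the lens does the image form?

0.433 m

Lens equation: 1/d_i = 1/f − 1/d_o = 1/(0.3270) − 1/(1.34) = 3.058 − 0.7463 = 2.312, so d_i = 0.433 m.
The image is real, inverted and reduced, on the far side of the lens.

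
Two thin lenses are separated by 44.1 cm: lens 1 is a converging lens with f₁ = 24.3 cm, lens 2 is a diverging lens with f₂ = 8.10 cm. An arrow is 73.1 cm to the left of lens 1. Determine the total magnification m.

Lens 1: 1/d_i1 = 1/(24.3) − 1/(73.1) = 0.02747, so d_i1 = 36.40 cm; m₁ = −d_i1/d_o1 = -0.4979.
d_o2 = 44.1 − (36.40) = 7.700 cm.
f₂ = −8.10 cm (diverging).
Lens 2: 1/d_i2 = 1/(-8.10) − 1/(7.700) = -0.2533, so d_i2 = -3.947 cm; m₂ = −d_i2/d_o2 = +0.5127.
m = m₁·m₂ = (-0.4979)(+0.5127) = -0.255.

m = -0.255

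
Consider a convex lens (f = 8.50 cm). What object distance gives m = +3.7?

6.20 cm

m = −d_i/d_o ⇒ d_i = −m·d_o.
1/f = 1/d_o + 1/d_i = 1/d_o − 1/(m·d_o) = (1 − 1/m)/d_o, so d_o = f(1 − 1/m) = (8.500)(1 − 1/(+3.7)) = 6.20 cm.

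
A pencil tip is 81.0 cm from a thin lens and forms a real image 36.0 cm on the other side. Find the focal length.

Real image ⇒ d_i = +36.0 cm.
1/f = 1/d_o + 1/d_i = 1/(81.0) + 1/(36.0) = 0.04012, so f = 24.9 cm.
Since f is positive, the thin lens is converging.

f = 24.9 cm (converging)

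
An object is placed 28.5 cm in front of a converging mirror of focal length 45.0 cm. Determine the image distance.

77.7 cm

Mirror equation: 1/s_i = 1/f − 1/s_o = 1/(45.00) − 1/(28.5) = 0.02222 − 0.03509 = -0.01287, so s_i = -77.7 cm.
The image is virtual, upright and enlarged, behind the mirror.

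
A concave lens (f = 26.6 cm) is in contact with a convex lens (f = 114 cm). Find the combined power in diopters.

P = -2.88 D

P₁ = 1/f₁ = 1/(-0.266 m) = -3.759 D; P₂ = 1/f₂ = 1/(1.14 m) = +0.8772 D.
For thin lenses in contact, P = P₁ + P₂ = (-3.759) + (+0.8772) = -2.88 D.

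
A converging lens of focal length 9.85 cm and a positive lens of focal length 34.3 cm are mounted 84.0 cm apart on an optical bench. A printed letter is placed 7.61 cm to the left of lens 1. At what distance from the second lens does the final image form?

48.4 cm

Lens 1: 1/d_i1 = 1/f₁ − 1/d_o1 = 1/(9.85) − 1/(7.61) = -0.02988, so d_i1 = -33.46 cm.
The intermediate image is 33.46 cm to the left of lens 1 (virtual), which is 84.0 − (-33.46) = 117.5 cm to the left of lens 2, so d_o2 = +117.5 cm.
Lens 2: 1/d_i2 = 1/f₂ − 1/d_o2 = 1/(34.3) − 1/(117.5) = 0.02064, so d_i2 = 48.4 cm.
The final image is real, 48.4 cm to the right of lens 2 (overall magnification ≈ -1.8).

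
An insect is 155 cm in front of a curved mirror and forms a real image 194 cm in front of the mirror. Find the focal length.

f = 86.2 cm (concave)

Real image ⇒ d_i = +194 cm.
1/f = 1/d_o + 1/d_i = 1/(155) + 1/(194) = 0.01161, so f = 86.2 cm.
Since f is positive, the curved mirror is concave.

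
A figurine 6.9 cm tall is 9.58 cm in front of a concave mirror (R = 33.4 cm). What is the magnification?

f = R/2 = 33.4/2 = 16.70 cm.
1/d_i = 1/f − 1/d_o = 1/(16.70) − 1/(9.58) = -0.04450, so d_i = -22.47 cm.
m = −d_i/d_o = −(-22.47)/(9.58) = +2.35.
The image is virtual, upright and enlarged, behind the mirror.

m = +2.35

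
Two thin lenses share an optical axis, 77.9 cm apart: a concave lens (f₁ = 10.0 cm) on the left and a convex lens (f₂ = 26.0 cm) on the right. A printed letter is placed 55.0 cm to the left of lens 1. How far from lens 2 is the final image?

37.2 cm

Lens 1 is diverging, so f₁ = −10.0 cm.
Lens 1: 1/d_i1 = 1/f₁ − 1/d_o1 = 1/(-10.0) − 1/(55.0) = -0.1182, so d_i1 = -8.462 cm.
The intermediate image is 8.462 cm to the left of lens 1 (virtual), which is 77.9 − (-8.462) = 86.36 cm to the left of lens 2, so d_o2 = +86.36 cm.
Lens 2: 1/d_i2 = 1/f₂ − 1/d_o2 = 1/(26.0) − 1/(86.36) = 0.02688, so d_i2 = 37.2 cm.
The final image is real, 37.2 cm to the right of lens 2 (overall magnification ≈ -0.066).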